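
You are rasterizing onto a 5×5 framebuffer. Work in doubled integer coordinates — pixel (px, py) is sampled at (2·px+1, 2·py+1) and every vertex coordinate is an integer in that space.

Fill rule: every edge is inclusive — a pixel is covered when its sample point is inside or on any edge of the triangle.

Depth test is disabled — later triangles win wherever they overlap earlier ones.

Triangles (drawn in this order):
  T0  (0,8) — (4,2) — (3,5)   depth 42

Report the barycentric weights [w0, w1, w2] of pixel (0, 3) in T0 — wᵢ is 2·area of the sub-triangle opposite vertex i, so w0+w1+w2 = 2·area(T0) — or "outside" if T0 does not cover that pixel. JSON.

T0:
  2·area = 6
  edge (0, 8)→(4, 2): d=(4,-6) inclusive
  edge (4, 2)→(3, 5): d=(-1,3) inclusive
  edge (3, 5)→(0, 8): d=(-3,3) inclusive
    (3,0)@(7, 1): e=[14,-8,0] → ·  [on edge]
    (2,1)@(5, 3): e=[10,-4,0] → ·  [on edge]
    (1,2)@(3, 5): e=[6,0,0] → █  [on edge]
    (2,2)@(5, 5): e=[18,-6,-6] → ·
    (0,3)@(1, 7): e=[2,4,0] → █  [on edge]
    (1,3)@(3, 7): e=[14,-2,-6] → ·
    (0,4)@(1, 9): e=[10,2,-6] → ·
  covered (2 px):
    · · · · ·
    · · · · ·
    · █ · · ·
    █ · · · ·
    · · · · ·

Result: [4,0,2]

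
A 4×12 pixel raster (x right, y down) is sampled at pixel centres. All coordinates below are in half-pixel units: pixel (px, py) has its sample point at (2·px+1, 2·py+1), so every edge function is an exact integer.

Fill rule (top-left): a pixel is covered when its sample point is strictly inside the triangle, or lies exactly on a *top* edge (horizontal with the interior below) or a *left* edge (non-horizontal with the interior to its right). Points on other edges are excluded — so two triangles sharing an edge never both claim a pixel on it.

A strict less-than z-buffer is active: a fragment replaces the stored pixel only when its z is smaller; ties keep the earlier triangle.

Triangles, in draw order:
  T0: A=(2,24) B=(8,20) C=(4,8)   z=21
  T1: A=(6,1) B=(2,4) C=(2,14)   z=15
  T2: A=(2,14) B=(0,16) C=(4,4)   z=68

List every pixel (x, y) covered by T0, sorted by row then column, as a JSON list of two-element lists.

T0:
  2·area = 88  (B↔C swapped to make it positive)
  edge (2, 24)→(4, 8): d=(2,-16) top-left  bias=+0
  edge (4, 8)→(8, 20): d=(4,12) right/bottom  bias=-1
  edge (8, 20)→(2, 24): d=(-6,4) right/bottom  bias=-1
    (1,2)@(3, 5): e=[-22,0,110] → ·  [on edge]
    (2,5)@(5, 11): e=[22,0,66] → ·  [on edge]
    (2,6)@(5, 13): e=[26,8,54] → █
    (3,6)@(7, 13): e=[58,-16,46] → ·
    (2,7)@(5, 15): e=[30,16,42] → █
    (3,7)@(7, 15): e=[62,-8,34] → ·
    (1,8)@(3, 17): e=[2,48,38] → █
    (3,8)@(7, 17): e=[66,0,22] → ·  [on edge]
    (1,9)@(3, 19): e=[6,56,26] → █
    (3,9)@(7, 19): e=[70,8,10] → █
    (1,10)@(3, 21): e=[10,64,14] → █
    (3,10)@(7, 21): e=[74,16,-2] → ·
  covered (10 px):
    · · · ·
    · · · ·
    · · · ·
    · · · ·
    · · · ·
    · · · ·
    · · █ ·
    · · █ ·
    · █ █ ·
    · █ █ █
    · █ █ ·
    · █ · ·
T1:
  2·area = 40  (B↔C swapped to make it positive)
  edge (6, 1)→(2, 14): d=(-4,13) right/bottom  bias=-1
  edge (2, 14)→(2, 4): d=(0,-10) top-left  bias=+0
  edge (2, 4)→(6, 1): d=(4,-3) top-left  bias=+0
    (2,1)@(5, 3): e=[5,30,5] → █
    (3,1)@(7, 3): e=[-21,50,11] → ·
    (1,2)@(3, 5): e=[23,10,7] → █
    (2,2)@(5, 5): e=[-3,30,13] → ·
    (1,3)@(3, 7): e=[15,10,15] → █
    (2,3)@(5, 7): e=[-11,30,21] → ·
    (1,4)@(3, 9): e=[7,10,23] → █
    (2,4)@(5, 9): e=[-19,30,29] → ·
    (1,5)@(3, 11): e=[-1,10,31] → ·
  covered (4 px):
    · · · ·
    · · █ ·
    · █ · ·
    · █ · ·
    · █ · ·
    · · · ·
    · · · ·
    · · · ·
    · · · ·
    · · · ·
    · · · ·
    · · · ·
T2:
  2·area = 16
  edge (2, 14)→(0, 16): d=(-2,2) right/bottom  bias=-1
  edge (0, 16)→(4, 4): d=(4,-12) top-left  bias=+0
  edge (4, 4)→(2, 14): d=(-2,10) right/bottom  bias=-1
    (2,0)@(5, 1): e=[20,0,-4] → ·  [on edge]
    (1,3)@(3, 7): e=[12,0,4] → █  [on edge]
    (2,3)@(5, 7): e=[8,24,-16] → ·
    (1,4)@(3, 9): e=[8,8,0] → ·  [on edge]
    (3,4)@(7, 9): e=[0,56,-40] → ·  [on edge]
    (2,5)@(5, 11): e=[0,40,-24] → ·  [on edge]
    (0,6)@(1, 13): e=[4,0,12] → █  [on edge]
    (1,6)@(3, 13): e=[0,24,-8] → ·  [on edge]
    (0,7)@(1, 15): e=[0,8,8] → ·  [on edge]
    (0,9)@(1, 19): e=[-8,24,0] → ·  [on edge]
  covered (2 px):
    · · · ·
    · · · ·
    · · · ·
    · █ · ·
    · · · ·
    · · · ·
    █ · · ·
    · · · ·
    · · · ·
    · · · ·
    · · · ·
    · · · ·

Final: [[2,6],[2,7],[1,8],[2,8],[1,9],[2,9],[3,9],[1,10],[2,10],[1,11]]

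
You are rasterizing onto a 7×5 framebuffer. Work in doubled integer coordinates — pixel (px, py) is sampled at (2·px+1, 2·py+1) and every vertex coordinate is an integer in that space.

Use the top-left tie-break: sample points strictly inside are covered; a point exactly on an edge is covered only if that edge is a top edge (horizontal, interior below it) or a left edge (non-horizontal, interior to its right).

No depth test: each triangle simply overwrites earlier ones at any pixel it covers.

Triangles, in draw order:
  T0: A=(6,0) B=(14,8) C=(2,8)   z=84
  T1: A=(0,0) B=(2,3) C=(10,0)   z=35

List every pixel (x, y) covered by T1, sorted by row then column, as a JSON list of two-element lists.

T0:
  2·area = 96
  edge (6, 0)→(14, 8): d=(8,8) right/bottom  bias=-1
  edge (14, 8)→(2, 8): d=(-12,0) right/bottom  bias=-1
  edge (2, 8)→(6, 0): d=(4,-8) top-left  bias=+0
    (3,0)@(7, 1): e=[0,84,12] → .  [on edge]
    (2,1)@(5, 3): e=[32,60,4] → X
    (3,1)@(7, 3): e=[16,60,20] → X
    (4,1)@(9, 3): e=[0,60,36] → .  [on edge]
    (2,2)@(5, 5): e=[48,36,12] → X
    (4,2)@(9, 5): e=[16,36,44] → X
    (5,2)@(11, 5): e=[0,36,60] → .  [on edge]
    (1,3)@(3, 7): e=[80,12,4] → X
    (5,3)@(11, 7): e=[16,12,68] → X
    (6,3)@(13, 7): e=[0,12,84] → .  [on edge]
    (1,4)@(3, 9): e=[96,-12,12] → .
    (2,4)@(5, 9): e=[80,-12,28] → .
  covered (10 px):
    . . . . . . .
    . . X X . . .
    . . X X X . .
    . X X X X X .
    . . . . . . .
T1:
  2·area = 30  (B↔C swapped to make it positive)
  edge (0, 0)→(10, 0): d=(10,0) top-left  bias=+0
  edge (10, 0)→(2, 3): d=(-8,3) right/bottom  bias=-1
  edge (2, 3)→(0, 0): d=(-2,-3) top-left  bias=+0
    (0,0)@(1, 1): e=[10,19,1] → X
    (1,0)@(3, 1): e=[10,13,7] → X
    (2,0)@(5, 1): e=[10,7,13] → X
    (3,0)@(7, 1): e=[10,1,19] → X
    (4,0)@(9, 1): e=[10,-5,25] → .
    (0,1)@(1, 3): e=[30,3,-3] → .
    (1,1)@(3, 3): e=[30,-3,3] → .
    (2,1)@(5, 3): e=[30,-9,9] → .
    (3,1)@(7, 3): e=[30,-15,15] → .
  covered (4 px):
    X X X X . . .
    . . . . . . .
    . . . . . . .
    . . . . . . .
    . . . . . . .

Result: [[0,0],[1,0],[2,0],[3,0]]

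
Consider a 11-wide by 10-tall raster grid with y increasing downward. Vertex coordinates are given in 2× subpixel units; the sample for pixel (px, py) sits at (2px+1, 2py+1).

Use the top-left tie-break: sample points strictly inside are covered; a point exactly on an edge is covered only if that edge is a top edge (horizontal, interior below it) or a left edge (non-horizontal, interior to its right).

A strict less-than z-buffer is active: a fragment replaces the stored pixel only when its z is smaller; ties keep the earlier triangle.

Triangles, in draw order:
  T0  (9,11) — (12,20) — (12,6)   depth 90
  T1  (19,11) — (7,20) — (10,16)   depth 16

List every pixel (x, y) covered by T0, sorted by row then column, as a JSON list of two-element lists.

T0:
  2·area = 42  (B↔C swapped to make it positive)
  edge (9, 11)→(12, 6): d=(3,-5) top-left  bias=+0
  edge (12, 6)→(12, 20): d=(0,14) right/bottom  bias=-1
  edge (12, 20)→(9, 11): d=(-3,-9) top-left  bias=+0
    (7,0)@(15, 1): e=[0,-42,84] → ·  [on edge]
    (3,2)@(7, 5): e=[-28,70,0] → ·  [on edge]
    (5,4)@(11, 9): e=[4,14,24] → █
    (6,4)@(13, 9): e=[14,-14,42] → ·
    (4,5)@(9, 11): e=[0,42,0] → █  [on edge]
    (6,5)@(13, 11): e=[20,-14,36] → ·
    (4,6)@(9, 13): e=[6,42,-6] → ·
    (5,6)@(11, 13): e=[16,14,12] → █
    (6,6)@(13, 13): e=[26,-14,30] → ·
    (5,7)@(11, 15): e=[22,14,6] → █
    (6,7)@(13, 15): e=[32,-14,24] → ·
    (5,8)@(11, 17): e=[28,14,0] → █  [on edge]
  covered (6 px):
    · · · · · · · · · · ·
    · · · · · · · · · · ·
    · · · · · · · · · · ·
    · · · · · · · · · · ·
    · · · · · █ · · · · ·
    · · · · █ █ · · · · ·
    · · · · · █ · · · · ·
    · · · · · █ · · · · ·
    · · · · · █ · · · · ·
    · · · · · · · · · · ·
T1:
  2·area = 21
  edge (19, 11)→(7, 20): d=(-12,9) right/bottom  bias=-1
  edge (7, 20)→(10, 16): d=(3,-4) top-left  bias=+0
  edge (10, 16)→(19, 11): d=(9,-5) top-left  bias=+0
    (9,5)@(19, 11): e=[0,21,0] → ·  [on edge]
    (6,7)@(13, 15): e=[6,9,6] → █
    (7,7)@(15, 15): e=[-12,17,16] → ·
    (5,8)@(11, 17): e=[0,7,14] → ·  [on edge]
    (6,8)@(13, 17): e=[-18,15,24] → ·
  covered (1 px):
    · · · · · · · · · · ·
    · · · · · · · · · · ·
    · · · · · · · · · · ·
    · · · · · · · · · · ·
    · · · · · · · · · · ·
    · · · · · · · · · · ·
    · · · · · · · · · · ·
    · · · · · · █ · · · ·
    · · · · · · · · · · ·
    · · · · · · · · · · ·

Final: [[5,4],[4,5],[5,5],[5,6],[5,7],[5,8]]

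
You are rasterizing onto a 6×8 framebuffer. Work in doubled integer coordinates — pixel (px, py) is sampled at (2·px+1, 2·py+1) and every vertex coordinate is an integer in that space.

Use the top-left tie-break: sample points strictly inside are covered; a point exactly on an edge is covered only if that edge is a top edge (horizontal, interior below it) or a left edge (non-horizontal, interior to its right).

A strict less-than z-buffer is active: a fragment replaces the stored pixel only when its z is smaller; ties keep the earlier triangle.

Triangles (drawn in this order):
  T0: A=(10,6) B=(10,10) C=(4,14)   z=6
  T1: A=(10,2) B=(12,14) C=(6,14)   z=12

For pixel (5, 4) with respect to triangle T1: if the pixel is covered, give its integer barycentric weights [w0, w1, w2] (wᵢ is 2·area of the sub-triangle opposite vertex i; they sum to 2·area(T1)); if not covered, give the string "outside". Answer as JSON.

T0:
  2·area = 24
  edge (10, 6)→(10, 10): d=(0,4) right/bottom  bias=-1
  edge (10, 10)→(4, 14): d=(-6,4) right/bottom  bias=-1
  edge (4, 14)→(10, 6): d=(6,-8) top-left  bias=+0
    (4,4)@(9, 9): e=[4,10,10] → X
    (5,4)@(11, 9): e=[-4,2,26] → .
    (3,5)@(7, 11): e=[12,6,6] → X
    (4,5)@(9, 11): e=[4,-2,22] → .
    (2,6)@(5, 13): e=[20,2,2] → X
    (3,6)@(7, 13): e=[12,-6,18] → .
    (2,7)@(5, 15): e=[20,-10,14] → .
  covered (3 px):
    . . . . . .
    . . . . . .
    . . . . . .
    . . . . . .
    . . . . X .
    . . . X . .
    . . X . . .
    . . . . . .
T1:
  2·area = 72
  edge (10, 2)→(12, 14): d=(2,12) right/bottom  bias=-1
  edge (12, 14)→(6, 14): d=(-6,0) right/bottom  bias=-1
  edge (6, 14)→(10, 2): d=(4,-12) top-left  bias=+0
    (4,2)@(9, 5): e=[18,54,0] → X  [on edge]
    (5,2)@(11, 5): e=[-6,54,24] → .
    (4,3)@(9, 7): e=[22,42,8] → X
    (5,3)@(11, 7): e=[-2,42,32] → .
    (4,4)@(9, 9): e=[26,30,16] → X
    (5,4)@(11, 9): e=[2,30,40] → X
    (3,5)@(7, 11): e=[54,18,0] → X  [on edge]
    (3,6)@(7, 13): e=[58,6,8] → X
    (3,7)@(7, 15): e=[62,-6,16] → .
    (4,7)@(9, 15): e=[38,-6,40] → .
    (5,7)@(11, 15): e=[14,-6,64] → .
  covered (10 px):
    . . . . . .
    . . . . . .
    . . . . X .
    . . . . X .
    . . . . X X
    . . . X X X
    . . . X X X
    . . . . . .

Final: [30,40,2]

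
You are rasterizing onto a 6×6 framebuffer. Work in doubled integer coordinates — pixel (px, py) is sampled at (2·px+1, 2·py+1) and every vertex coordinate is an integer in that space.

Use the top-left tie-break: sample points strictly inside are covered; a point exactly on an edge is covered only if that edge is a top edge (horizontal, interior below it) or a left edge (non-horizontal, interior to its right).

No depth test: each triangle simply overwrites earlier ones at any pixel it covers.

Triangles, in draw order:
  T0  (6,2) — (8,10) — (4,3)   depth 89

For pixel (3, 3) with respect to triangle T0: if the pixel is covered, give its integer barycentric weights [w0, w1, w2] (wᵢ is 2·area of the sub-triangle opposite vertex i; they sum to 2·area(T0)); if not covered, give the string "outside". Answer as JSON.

T0:
  2·area = 18
  edge (6, 2)→(8, 10): d=(2,8) right/bottom  bias=-1
  edge (8, 10)→(4, 3): d=(-4,-7) top-left  bias=+0
  edge (4, 3)→(6, 2): d=(2,-1) top-left  bias=+0
    (2,1)@(5, 3): e=[10,7,1] → █
    (3,1)@(7, 3): e=[-6,21,3] → ·
    (2,2)@(5, 5): e=[14,-1,5] → ·
    (3,3)@(7, 7): e=[2,5,11] → █
    (4,3)@(9, 7): e=[-14,19,13] → ·
    (3,4)@(7, 9): e=[6,-3,15] → ·
  covered (2 px):
    · · · · · ·
    · · █ · · ·
    · · · · · ·
    · · · █ · ·
    · · · · · ·
    · · · · · ·

Answer: [5,11,2]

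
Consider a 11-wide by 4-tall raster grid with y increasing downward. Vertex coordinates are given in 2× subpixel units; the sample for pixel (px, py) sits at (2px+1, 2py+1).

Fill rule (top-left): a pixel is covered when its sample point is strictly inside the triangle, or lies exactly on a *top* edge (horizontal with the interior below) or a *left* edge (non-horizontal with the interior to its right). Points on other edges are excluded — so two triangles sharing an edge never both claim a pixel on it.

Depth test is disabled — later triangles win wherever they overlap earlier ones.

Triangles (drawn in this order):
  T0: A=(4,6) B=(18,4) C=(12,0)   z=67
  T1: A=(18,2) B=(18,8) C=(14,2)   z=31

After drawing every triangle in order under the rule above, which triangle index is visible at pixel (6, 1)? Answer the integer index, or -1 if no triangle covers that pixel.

T0:
  2·area = 68  (B↔C swapped to make it positive)
  edge (4, 6)→(12, 0): d=(8,-6) top-left  bias=+0
  edge (12, 0)→(18, 4): d=(6,4) right/bottom  bias=-1
  edge (18, 4)→(4, 6): d=(-14,2) right/bottom  bias=-1
    (5,0)@(11, 1): e=[2,10,56] → #
    (6,0)@(13, 1): e=[14,2,52] → #
    (7,0)@(15, 1): e=[26,-6,48] → ·
    (4,1)@(9, 3): e=[6,30,32] → #
    (7,1)@(15, 3): e=[42,6,20] → #
    (8,1)@(17, 3): e=[54,-2,16] → ·
    (3,2)@(7, 5): e=[10,50,8] → #
    (5,2)@(11, 5): e=[34,34,0] → ·  [on edge]
    (6,2)@(13, 5): e=[46,26,-4] → ·
    (7,2)@(15, 5): e=[58,18,-8] → ·
    (3,3)@(7, 7): e=[26,62,-20] → ·
    (4,3)@(9, 7): e=[38,54,-24] → ·
  covered (8 px):
    · · · · · # # · · · ·
    · · · · # # # # · · ·
    · · · # # · · · · · ·
    · · · · · · · · · · ·
T1:
  2·area = 24
  edge (18, 2)→(18, 8): d=(0,6) right/bottom  bias=-1
  edge (18, 8)→(14, 2): d=(-4,-6) top-left  bias=+0
  edge (14, 2)→(18, 2): d=(4,0) top-left  bias=+0
    (7,1)@(15, 3): e=[18,2,4] → #
    (8,1)@(17, 3): e=[6,14,4] → #
    (9,1)@(19, 3): e=[-6,26,4] → ·
    (7,2)@(15, 5): e=[18,-6,12] → ·
    (8,2)@(17, 5): e=[6,6,12] → #
    (9,2)@(19, 5): e=[-6,18,12] → ·
    (8,3)@(17, 7): e=[6,-2,20] → ·
  covered (3 px):
    · · · · · · · · · · ·
    · · · · · · · # # · ·
    · · · · · · · · # · ·
    · · · · · · · · · · ·

Z-buffer (winner per pixel, '.' = empty):
  . . . . . 0 0 . . . .
  . . . . 0 0 0 1 1 . .
  . . . 0 0 . . . 1 . .
  . . . . . . . . . . .

Final: 0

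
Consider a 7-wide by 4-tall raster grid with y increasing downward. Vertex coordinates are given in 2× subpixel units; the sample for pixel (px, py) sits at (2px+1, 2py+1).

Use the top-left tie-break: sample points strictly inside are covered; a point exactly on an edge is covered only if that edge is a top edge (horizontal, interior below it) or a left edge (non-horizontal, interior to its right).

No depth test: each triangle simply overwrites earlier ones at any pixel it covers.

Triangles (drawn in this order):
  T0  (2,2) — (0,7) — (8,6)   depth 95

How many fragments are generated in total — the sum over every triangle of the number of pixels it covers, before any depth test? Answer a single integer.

T0:
  2·area = 38  (B↔C swapped to make it positive)
  edge (2, 2)→(8, 6): d=(6,4) right/bottom  bias=-1
  edge (8, 6)→(0, 7): d=(-8,1) right/bottom  bias=-1
  edge (0, 7)→(2, 2): d=(2,-5) top-left  bias=+0
    (1,1)@(3, 3): e=[2,29,7] → #
    (2,1)@(5, 3): e=[-6,27,17] → ·
    (0,2)@(1, 5): e=[22,15,1] → #
    (2,2)@(5, 5): e=[6,11,21] → #
    (3,2)@(7, 5): e=[-2,9,31] → ·
    (0,3)@(1, 7): e=[34,-1,5] → ·
    (1,3)@(3, 7): e=[26,-3,15] → ·
    (2,3)@(5, 7): e=[18,-5,25] → ·
  covered (4 px):
    · · · · · · ·
    · # · · · · ·
    # # # · · · ·
    · · · · · · ·

Answer: 4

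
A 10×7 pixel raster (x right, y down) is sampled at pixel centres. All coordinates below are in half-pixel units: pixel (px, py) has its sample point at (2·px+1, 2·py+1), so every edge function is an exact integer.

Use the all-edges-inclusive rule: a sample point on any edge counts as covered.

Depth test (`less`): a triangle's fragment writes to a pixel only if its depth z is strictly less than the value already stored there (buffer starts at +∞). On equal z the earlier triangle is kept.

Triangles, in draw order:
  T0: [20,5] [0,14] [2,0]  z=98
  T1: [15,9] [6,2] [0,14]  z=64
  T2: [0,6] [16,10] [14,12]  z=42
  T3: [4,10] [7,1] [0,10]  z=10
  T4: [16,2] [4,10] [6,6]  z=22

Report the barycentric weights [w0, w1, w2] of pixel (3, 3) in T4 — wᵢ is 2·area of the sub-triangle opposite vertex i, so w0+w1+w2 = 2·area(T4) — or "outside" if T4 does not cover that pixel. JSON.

T0:
  2·area = 262
  edge (20, 5)→(0, 14): d=(-20,9) inclusive
  edge (0, 14)→(2, 0): d=(2,-14) inclusive
  edge (2, 0)→(20, 5): d=(18,5) inclusive
    (1,0)@(3, 1): e=[233,16,13] → █
    (2,0)@(5, 1): e=[215,44,3] → █
    (3,0)@(7, 1): e=[197,72,-7] → ·
    (1,1)@(3, 3): e=[193,20,49] → █
    (3,1)@(7, 3): e=[157,76,29] → █
    (4,1)@(9, 3): e=[139,104,19] → █
    (5,1)@(11, 3): e=[121,132,9] → █
    (6,1)@(13, 3): e=[103,160,-1] → ·
    (1,2)@(3, 5): e=[153,24,85] → █
    (6,2)@(13, 5): e=[63,164,35] → █
    (7,2)@(15, 5): e=[45,192,25] → █
    (8,2)@(17, 5): e=[27,220,15] → █
    (0,3)@(1, 7): e=[131,0,131] → █  [on edge]
  covered (34 px):
    · █ █ · · · · · · ·
    · █ █ █ █ █ · · · ·
    · █ █ █ █ █ █ █ █ █
    █ █ █ █ █ █ █ █ · ·
    █ █ █ █ █ █ · · · ·
    █ █ █ · · · · · · ·
    █ · · · · · · · · ·
T1:
  2·area = 150  (B↔C swapped to make it positive)
  edge (15, 9)→(0, 14): d=(-15,5) inclusive
  edge (0, 14)→(6, 2): d=(6,-12) inclusive
  edge (6, 2)→(15, 9): d=(9,7) inclusive
    (3,1)@(7, 3): e=[130,18,2] → █
    (4,1)@(9, 3): e=[120,42,-12] → ·
    (2,2)@(5, 5): e=[110,6,34] → █
    (4,2)@(9, 5): e=[90,54,6] → █
    (5,2)@(11, 5): e=[80,78,-8] → ·
    (2,3)@(5, 7): e=[80,18,52] → █
    (5,3)@(11, 7): e=[50,90,10] → █
    (6,3)@(13, 7): e=[40,114,-4] → ·
    (1,4)@(3, 9): e=[60,6,84] → █
    (6,4)@(13, 9): e=[10,126,14] → █
    (7,4)@(15, 9): e=[0,150,0] → █  [on edge]
    (8,4)@(17, 9): e=[-10,174,-14] → ·
    (4,5)@(9, 11): e=[0,90,60] → █  [on edge]
    (1,6)@(3, 13): e=[0,30,120] → █  [on edge]
  covered (21 px):
    · · · · · · · · · ·
    · · · █ · · · · · ·
    · · █ █ █ · · · · ·
    · · █ █ █ █ · · · ·
    · █ █ █ █ █ █ █ · ·
    · █ █ █ █ · · · · ·
    █ █ · · · · · · · ·
T2:
  2·area = 40
  edge (0, 6)→(16, 10): d=(16,4) inclusive
  edge (16, 10)→(14, 12): d=(-2,2) inclusive
  edge (14, 12)→(0, 6): d=(-14,-6) inclusive
    (1,3)@(3, 7): e=[4,32,4] → █
    (2,3)@(5, 7): e=[-4,28,16] → ·
    (9,3)@(19, 7): e=[-60,0,100] → ·  [on edge]
    (1,4)@(3, 9): e=[36,28,-24] → ·
    (3,4)@(7, 9): e=[20,20,0] → █  [on edge]
    (4,4)@(9, 9): e=[12,16,12] → █
    (5,4)@(11, 9): e=[4,12,24] → █
    (6,4)@(13, 9): e=[-4,8,36] → ·
    (8,4)@(17, 9): e=[-20,0,60] → ·  [on edge]
    (3,5)@(7, 11): e=[52,16,-28] → ·
    (4,5)@(9, 11): e=[44,12,-16] → ·
    (5,5)@(11, 11): e=[36,8,-4] → ·
    (7,5)@(15, 11): e=[20,0,20] → █  [on edge]
    (6,6)@(13, 13): e=[60,0,-20] → ·  [on edge]
  covered (6 px):
    · · · · · · · · · ·
    · · · · · · · · · ·
    · · · · · · · · · ·
    · █ · · · · · · · ·
    · · · █ █ █ · · · ·
    · · · · · · █ █ · ·
    · · · · · · · · · ·
T3:
  2·area = 36  (B↔C swapped to make it positive)
  edge (4, 10)→(0, 10): d=(-4,0) inclusive
  edge (0, 10)→(7, 1): d=(7,-9) inclusive
  edge (7, 1)→(4, 10): d=(-3,9) inclusive
    (3,0)@(7, 1): e=[36,0,0] → █  [on edge]
    (4,0)@(9, 1): e=[36,18,-18] → ·
    (3,1)@(7, 3): e=[28,14,-6] → ·
    (2,2)@(5, 5): e=[20,10,6] → █
    (3,2)@(7, 5): e=[20,28,-12] → ·
    (1,3)@(3, 7): e=[12,6,18] → █
    (2,3)@(5, 7): e=[12,24,0] → █  [on edge]
    (3,3)@(7, 7): e=[12,42,-18] → ·
    (0,4)@(1, 9): e=[4,2,30] → █
    (2,4)@(5, 9): e=[4,38,-6] → ·
    (0,5)@(1, 11): e=[-4,16,24] → ·
    (1,5)@(3, 11): e=[-4,34,6] → ·
    (1,6)@(3, 13): e=[-12,48,0] → ·  [on edge]
  covered (6 px):
    · · · █ · · · · · ·
    · · · · · · · · · ·
    · · █ · · · · · · ·
    · █ █ · · · · · · ·
    █ █ · · · · · · · ·
    · · · · · · · · · ·
    · · · · · · · · · ·
T4:
  2·area = 32
  edge (16, 2)→(4, 10): d=(-12,8) inclusive
  edge (4, 10)→(6, 6): d=(2,-4) inclusive
  edge (6, 6)→(16, 2): d=(10,-4) inclusive
    (4,2)@(9, 5): e=[20,10,2] → █
    (5,2)@(11, 5): e=[4,18,10] → █
    (6,2)@(13, 5): e=[-12,26,18] → ·
    (3,3)@(7, 7): e=[12,6,14] → █
    (4,3)@(9, 7): e=[-4,14,22] → ·
    (5,3)@(11, 7): e=[-20,22,30] → ·
    (2,4)@(5, 9): e=[4,2,26] → █
    (3,4)@(7, 9): e=[-12,10,34] → ·
    (2,5)@(5, 11): e=[-20,6,46] → ·
  covered (4 px):
    · · · · · · · · · ·
    · · · · · · · · · ·
    · · · · █ █ · · · ·
    · · · █ · · · · · ·
    · · █ · · · · · · ·
    · · · · · · · · · ·
    · · · · · · · · · ·

Result: [6,14,12]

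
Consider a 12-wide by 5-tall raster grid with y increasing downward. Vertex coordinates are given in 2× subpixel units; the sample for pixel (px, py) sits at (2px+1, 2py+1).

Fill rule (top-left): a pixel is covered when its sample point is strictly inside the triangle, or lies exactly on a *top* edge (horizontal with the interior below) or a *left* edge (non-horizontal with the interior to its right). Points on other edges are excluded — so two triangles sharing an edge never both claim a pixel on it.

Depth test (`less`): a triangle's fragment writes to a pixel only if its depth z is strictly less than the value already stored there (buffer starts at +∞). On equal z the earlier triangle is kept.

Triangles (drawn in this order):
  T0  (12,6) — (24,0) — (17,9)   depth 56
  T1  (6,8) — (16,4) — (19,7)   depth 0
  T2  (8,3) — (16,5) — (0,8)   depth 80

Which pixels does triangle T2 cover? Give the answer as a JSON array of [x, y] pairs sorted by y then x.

T0:
  2·area = 66
  edge (12, 6)→(24, 0): d=(12,-6) top-left  bias=+0
  edge (24, 0)→(17, 9): d=(-7,9) right/bottom  bias=-1
  edge (17, 9)→(12, 6): d=(-5,-3) top-left  bias=+0
    (11,0)@(23, 1): e=[6,2,58] → X
    (3,1)@(7, 3): e=[-66,132,0] → .  [on edge]
    (9,1)@(19, 3): e=[6,24,36] → X
    (10,1)@(21, 3): e=[18,6,42] → X
    (11,1)@(23, 3): e=[30,-12,48] → .
    (7,2)@(15, 5): e=[6,46,14] → X
    (8,2)@(17, 5): e=[18,28,20] → X
    (10,2)@(21, 5): e=[42,-8,32] → .
    (7,3)@(15, 7): e=[30,32,4] → X
    (9,3)@(19, 7): e=[54,-4,16] → .
    (7,4)@(15, 9): e=[54,18,-6] → .
    (8,4)@(17, 9): e=[66,0,0] → .  [on edge]
  covered (8 px):
    . . . . . . . . . . . X
    . . . . . . . . . X X .
    . . . . . . . X X X . .
    . . . . . . . X X . . .
    . . . . . . . . . . . .
T1:
  2·area = 42
  edge (6, 8)→(16, 4): d=(10,-4) top-left  bias=+0
  edge (16, 4)→(19, 7): d=(3,3) right/bottom  bias=-1
  edge (19, 7)→(6, 8): d=(-13,1) right/bottom  bias=-1
    (6,0)@(13, 1): e=[-42,0,84] → .  [on edge]
    (7,1)@(15, 3): e=[-14,0,56] → .  [on edge]
    (7,2)@(15, 5): e=[6,6,30] → X
    (8,2)@(17, 5): e=[14,0,28] → .  [on edge]
    (4,3)@(9, 7): e=[2,30,10] → X
    (5,3)@(11, 7): e=[10,24,8] → X
    (6,3)@(13, 7): e=[18,18,6] → X
    (8,3)@(17, 7): e=[34,6,2] → X
    (9,3)@(19, 7): e=[42,0,0] → .  [on edge]
    (4,4)@(9, 9): e=[22,36,-16] → .
    (5,4)@(11, 9): e=[30,30,-18] → .
    (6,4)@(13, 9): e=[38,24,-20] → .
    (10,4)@(21, 9): e=[70,0,-28] → .  [on edge]
  covered (6 px):
    . . . . . . . . . . . .
    . . . . . . . . . . . .
    . . . . . . . X . . . .
    . . . . X X X X X . . .
    . . . . . . . . . . . .
T2:
  2·area = 56
  edge (8, 3)→(16, 5): d=(8,2) right/bottom  bias=-1
  edge (16, 5)→(0, 8): d=(-16,3) right/bottom  bias=-1
  edge (0, 8)→(8, 3): d=(8,-5) top-left  bias=+0
    (2,2)@(5, 5): e=[22,33,1] → X
    (3,2)@(7, 5): e=[18,27,11] → X
    (4,2)@(9, 5): e=[14,21,21] → X
    (5,2)@(11, 5): e=[10,15,31] → X
    (6,2)@(13, 5): e=[6,9,41] → X
    (7,2)@(15, 5): e=[2,3,51] → X
    (8,2)@(17, 5): e=[-2,-3,61] → .
    (1,3)@(3, 7): e=[42,7,7] → X
    (3,3)@(7, 7): e=[34,-5,27] → .
    (4,3)@(9, 7): e=[30,-11,37] → .
    (5,3)@(11, 7): e=[26,-17,47] → .
    (6,3)@(13, 7): e=[22,-23,57] → .
  covered (8 px):
    . . . . . . . . . . . .
    . . . . . . . . . . . .
    . . X X X X X X . . . .
    . X X . . . . . . . . .
    . . . . . . . . . . . .

Final: [[2,2],[3,2],[4,2],[5,2],[6,2],[7,2],[1,3],[2,3]]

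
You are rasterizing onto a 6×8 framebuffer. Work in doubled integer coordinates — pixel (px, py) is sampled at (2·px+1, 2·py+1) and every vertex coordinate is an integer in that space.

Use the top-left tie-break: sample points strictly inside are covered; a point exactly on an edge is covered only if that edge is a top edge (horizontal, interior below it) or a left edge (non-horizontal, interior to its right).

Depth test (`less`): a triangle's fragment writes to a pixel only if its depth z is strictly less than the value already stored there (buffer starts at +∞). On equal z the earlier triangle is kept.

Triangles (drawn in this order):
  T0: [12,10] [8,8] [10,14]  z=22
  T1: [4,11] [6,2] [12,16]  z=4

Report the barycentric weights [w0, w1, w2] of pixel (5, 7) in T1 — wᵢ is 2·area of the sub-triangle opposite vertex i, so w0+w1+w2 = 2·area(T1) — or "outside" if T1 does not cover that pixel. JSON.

T0:
  2·area = 20  (B↔C swapped to make it positive)
  edge (12, 10)→(10, 14): d=(-2,4) right/bottom  bias=-1
  edge (10, 14)→(8, 8): d=(-2,-6) top-left  bias=+0
  edge (8, 8)→(12, 10): d=(4,2) right/bottom  bias=-1
    (3,2)@(7, 5): e=[30,0,-10] → .  [on edge]
    (4,4)@(9, 9): e=[14,4,2] → X
    (5,4)@(11, 9): e=[6,16,-2] → .
    (4,5)@(9, 11): e=[10,0,10] → X  [on edge]
    (5,5)@(11, 11): e=[2,12,6] → X
    (4,6)@(9, 13): e=[6,-4,18] → .
    (5,6)@(11, 13): e=[-2,8,14] → .
  covered (3 px):
    . . . . . .
    . . . . . .
    . . . . . .
    . . . . . .
    . . . . X .
    . . . . X X
    . . . . . .
    . . . . . .
T1:
  2·area = 82
  edge (4, 11)→(6, 2): d=(2,-9) top-left  bias=+0
  edge (6, 2)→(12, 16): d=(6,14) right/bottom  bias=-1
  edge (12, 16)→(4, 11): d=(-8,-5) top-left  bias=+0
    (3,2)@(7, 5): e=[15,4,63] → X
    (4,2)@(9, 5): e=[33,-24,73] → .
    (2,3)@(5, 7): e=[1,44,37] → X
    (4,3)@(9, 7): e=[37,-12,57] → .
    (2,4)@(5, 9): e=[5,56,21] → X
    (4,4)@(9, 9): e=[41,0,41] → .  [on edge]
    (2,5)@(5, 11): e=[9,68,5] → X
    (4,5)@(9, 11): e=[45,12,25] → X
    (5,5)@(11, 11): e=[63,-16,35] → .
    (2,6)@(5, 13): e=[13,80,-11] → .
    (3,6)@(7, 13): e=[31,52,-1] → .
    (4,6)@(9, 13): e=[49,24,9] → X
  covered (10 px):
    . . . . . .
    . . . . . .
    . . . X . .
    . . X X . .
    . . X X . .
    . . X X X .
    . . . . X .
    . . . . . X

Result: [8,3,71]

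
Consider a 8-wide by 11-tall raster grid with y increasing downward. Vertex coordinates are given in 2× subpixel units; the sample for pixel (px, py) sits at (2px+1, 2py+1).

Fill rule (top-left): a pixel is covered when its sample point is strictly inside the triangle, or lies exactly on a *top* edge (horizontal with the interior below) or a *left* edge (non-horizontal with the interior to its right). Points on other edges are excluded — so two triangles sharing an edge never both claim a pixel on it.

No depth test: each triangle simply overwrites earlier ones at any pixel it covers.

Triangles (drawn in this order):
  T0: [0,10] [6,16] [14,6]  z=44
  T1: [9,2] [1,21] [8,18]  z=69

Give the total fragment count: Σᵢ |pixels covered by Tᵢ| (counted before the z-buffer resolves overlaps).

T0:
  2·area = 108  (B↔C swapped to make it positive)
  edge (0, 10)→(14, 6): d=(14,-4) top-left  bias=+0
  edge (14, 6)→(6, 16): d=(-8,10) right/bottom  bias=-1
  edge (6, 16)→(0, 10): d=(-6,-6) top-left  bias=+0
    (5,3)@(11, 7): e=[2,22,84] → █
    (6,3)@(13, 7): e=[10,2,96] → █
    (7,3)@(15, 7): e=[18,-18,108] → ·
    (2,4)@(5, 9): e=[6,66,36] → █
    (3,4)@(7, 9): e=[14,46,48] → █
    (4,4)@(9, 9): e=[22,26,60] → █
    (6,4)@(13, 9): e=[38,-14,84] → ·
    (0,5)@(1, 11): e=[18,90,0] → █  [on edge]
    (1,5)@(3, 11): e=[26,70,12] → █
    (5,5)@(11, 11): e=[58,-10,60] → ·
    (0,6)@(1, 13): e=[46,74,-12] → ·
    (1,6)@(3, 13): e=[54,54,0] → █  [on edge]
    (2,7)@(5, 15): e=[90,18,0] → █  [on edge]
    (3,8)@(7, 17): e=[126,-18,0] → ·  [on edge]
    (4,9)@(9, 19): e=[162,-54,0] → ·  [on edge]
    (5,10)@(11, 21): e=[198,-90,0] → ·  [on edge]
  covered (15 px):
    · · · · · · · ·
    · · · · · · · ·
    · · · · · · · ·
    · · · · · █ █ ·
    · · █ █ █ █ · ·
    █ █ █ █ █ · · ·
    · █ █ █ · · · ·
    · · █ · · · · ·
    · · · · · · · ·
    · · · · · · · ·
    · · · · · · · ·
T1:
  2·area = 109  (B↔C swapped to make it positive)
  edge (9, 2)→(8, 18): d=(-1,16) right/bottom  bias=-1
  edge (8, 18)→(1, 21): d=(-7,3) right/bottom  bias=-1
  edge (1, 21)→(9, 2): d=(8,-19) top-left  bias=+0
    (3,3)@(7, 7): e=[27,80,2] → █
    (4,3)@(9, 7): e=[-5,74,40] → ·
    (3,4)@(7, 9): e=[25,66,18] → █
    (4,4)@(9, 9): e=[-7,60,56] → ·
    (3,5)@(7, 11): e=[23,52,34] → █
    (4,5)@(9, 11): e=[-9,46,72] → ·
    (2,6)@(5, 13): e=[53,44,12] → █
    (4,6)@(9, 13): e=[-11,32,88] → ·
    (2,7)@(5, 15): e=[51,30,28] → █
    (4,7)@(9, 15): e=[-13,18,104] → ·
    (7,7)@(15, 15): e=[-109,0,218] → ·  [on edge]
    (1,8)@(3, 17): e=[81,22,6] → █
    (0,10)@(1, 21): e=[109,0,0] → ·  [on edge]
  covered (12 px):
    · · · · · · · ·
    · · · · · · · ·
    · · · · · · · ·
    · · · █ · · · ·
    · · · █ · · · ·
    · · · █ · · · ·
    · · █ █ · · · ·
    · · █ █ · · · ·
    · █ █ █ · · · ·
    · █ █ · · · · ·
    · · · · · · · ·

Answer: 27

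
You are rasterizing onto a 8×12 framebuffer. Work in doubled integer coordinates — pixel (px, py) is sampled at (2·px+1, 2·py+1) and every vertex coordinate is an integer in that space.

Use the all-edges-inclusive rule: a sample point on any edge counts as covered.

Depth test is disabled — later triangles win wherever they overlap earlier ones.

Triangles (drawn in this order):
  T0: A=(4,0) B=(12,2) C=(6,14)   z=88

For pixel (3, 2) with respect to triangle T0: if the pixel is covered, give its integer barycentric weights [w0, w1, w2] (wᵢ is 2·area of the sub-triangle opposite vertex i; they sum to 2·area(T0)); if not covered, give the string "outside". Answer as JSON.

T0:
  2·area = 108
  edge (4, 0)→(12, 2): d=(8,2) inclusive
  edge (12, 2)→(6, 14): d=(-6,12) inclusive
  edge (6, 14)→(4, 0): d=(-2,-14) inclusive
    (2,0)@(5, 1): e=[6,90,12] → #
    (3,0)@(7, 1): e=[2,66,40] → #
    (4,0)@(9, 1): e=[-2,42,68] → ·
    (2,1)@(5, 3): e=[22,78,8] → #
    (4,1)@(9, 3): e=[14,30,64] → #
    (5,1)@(11, 3): e=[10,6,92] → #
    (6,1)@(13, 3): e=[6,-18,120] → ·
    (2,2)@(5, 5): e=[38,66,4] → #
    (5,2)@(11, 5): e=[26,-6,88] → ·
    (2,3)@(5, 7): e=[54,54,0] → #  [on edge]
    (5,3)@(11, 7): e=[42,-18,84] → ·
    (2,4)@(5, 9): e=[70,42,-4] → ·
    (3,10)@(7, 21): e=[162,-54,0] → ·  [on edge]
  covered (14 px):
    · · # # · · · ·
    · · # # # # · ·
    · · # # # · · ·
    · · # # # · · ·
    · · · # · · · ·
    · · · # · · · ·
    · · · · · · · ·
    · · · · · · · ·
    · · · · · · · ·
    · · · · · · · ·
    · · · · · · · ·
    · · · · · · · ·

Result: [42,32,34]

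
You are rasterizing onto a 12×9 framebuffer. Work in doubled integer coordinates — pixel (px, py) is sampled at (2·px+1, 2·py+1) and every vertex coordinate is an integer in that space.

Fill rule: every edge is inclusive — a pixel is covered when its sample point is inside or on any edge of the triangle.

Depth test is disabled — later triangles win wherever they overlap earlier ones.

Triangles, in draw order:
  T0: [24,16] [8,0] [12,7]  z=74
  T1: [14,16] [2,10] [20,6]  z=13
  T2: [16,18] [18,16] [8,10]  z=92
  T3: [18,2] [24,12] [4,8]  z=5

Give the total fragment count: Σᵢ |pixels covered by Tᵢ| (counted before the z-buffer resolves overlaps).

T0:
  2·area = 48  (B↔C swapped to make it positive)
  edge (24, 16)→(12, 7): d=(-12,-9) inclusive
  edge (12, 7)→(8, 0): d=(-4,-7) inclusive
  edge (8, 0)→(24, 16): d=(16,16) inclusive
    (4,0)@(9, 1): e=[45,3,0] → X  [on edge]
    (5,0)@(11, 1): e=[63,17,-32] → .
    (4,1)@(9, 3): e=[21,-5,32] → .
    (5,1)@(11, 3): e=[39,9,0] → X  [on edge]
    (6,1)@(13, 3): e=[57,23,-32] → .
    (5,2)@(11, 5): e=[15,1,32] → X
    (6,2)@(13, 5): e=[33,15,0] → X  [on edge]
    (7,2)@(15, 5): e=[51,29,-32] → .
    (5,3)@(11, 7): e=[-9,-7,64] → .
    (6,3)@(13, 7): e=[9,7,32] → X
    (7,3)@(15, 7): e=[27,21,0] → X  [on edge]
    (8,3)@(17, 7): e=[45,35,-32] → .
    (8,4)@(17, 9): e=[21,27,0] → X  [on edge]
    (9,5)@(19, 11): e=[15,33,0] → X  [on edge]
    (10,6)@(21, 13): e=[9,39,0] → X  [on edge]
    (11,7)@(23, 15): e=[3,45,0] → X  [on edge]
  covered (11 px):
    . . . . X . . . . . . .
    . . . . . X . . . . . .
    . . . . . X X . . . . .
    . . . . . . X X . . . .
    . . . . . . . X X . . .
    . . . . . . . . . X . .
    . . . . . . . . . . X .
    . . . . . . . . . . . X
    . . . . . . . . . . . .
T1:
  2·area = 156
  edge (14, 16)→(2, 10): d=(-12,-6) inclusive
  edge (2, 10)→(20, 6): d=(18,-4) inclusive
  edge (20, 6)→(14, 16): d=(-6,10) inclusive
    (11,0)@(23, 1): e=[234,-78,0] → .  [on edge]
    (8,3)@(17, 7): e=[126,6,24] → X
    (9,3)@(19, 7): e=[138,14,4] → X
    (10,3)@(21, 7): e=[150,22,-16] → .
    (3,4)@(7, 9): e=[42,2,112] → X
    (4,4)@(9, 9): e=[54,10,92] → X
    (5,4)@(11, 9): e=[66,18,72] → X
    (6,4)@(13, 9): e=[78,26,52] → X
    (7,4)@(15, 9): e=[90,34,32] → X
    (9,4)@(19, 9): e=[114,50,-8] → .
    (2,5)@(5, 11): e=[6,30,120] → X
    (8,5)@(17, 11): e=[78,78,0] → X  [on edge]
  covered (20 px):
    . . . . . . . . . . . .
    . . . . . . . . . . . .
    . . . . . . . . . . . .
    . . . . . . . . X X . .
    . . . X X X X X X . . .
    . . X X X X X X X . . .
    . . . . X X X X . . . .
    . . . . . . X . . . . .
    . . . . . . . . . . . .
T2:
  2·area = 32  (B↔C swapped to make it positive)
  edge (16, 18)→(8, 10): d=(-8,-8) inclusive
  edge (8, 10)→(18, 16): d=(10,6) inclusive
  edge (18, 16)→(16, 18): d=(-2,2) inclusive
    (0,1)@(1, 3): e=[0,-28,60] → .  [on edge]
    (1,2)@(3, 5): e=[0,-20,52] → .  [on edge]
    (1,3)@(3, 7): e=[-16,0,48] → .  [on edge]
    (2,3)@(5, 7): e=[0,-12,44] → .  [on edge]
    (3,4)@(7, 9): e=[0,-4,36] → .  [on edge]
    (4,5)@(9, 11): e=[0,4,28] → X  [on edge]
    (5,5)@(11, 11): e=[16,-8,24] → .
    (11,5)@(23, 11): e=[112,-80,0] → .  [on edge]
    (4,6)@(9, 13): e=[-16,24,24] → .
    (5,6)@(11, 13): e=[0,12,20] → X  [on edge]
    (6,6)@(13, 13): e=[16,0,16] → X  [on edge]
    (7,6)@(15, 13): e=[32,-12,12] → .
    (10,6)@(21, 13): e=[80,-48,0] → .  [on edge]
    (6,7)@(13, 15): e=[0,20,12] → X  [on edge]
    (9,7)@(19, 15): e=[48,-16,0] → .  [on edge]
    (7,8)@(15, 17): e=[0,28,4] → X  [on edge]
    (8,8)@(17, 17): e=[16,16,0] → X  [on edge]
  covered (7 px):
    . . . . . . . . . . . .
    . . . . . . . . . . . .
    . . . . . . . . . . . .
    . . . . . . . . . . . .
    . . . . . . . . . . . .
    . . . . X . . . . . . .
    . . . . . X X . . . . .
    . . . . . . X X . . . .
    . . . . . . . X X . . .
T3:
  2·area = 176
  edge (18, 2)→(24, 12): d=(6,10) inclusive
  edge (24, 12)→(4, 8): d=(-20,-4) inclusive
  edge (4, 8)→(18, 2): d=(14,-6) inclusive
    (8,1)@(17, 3): e=[16,152,8] → X
    (9,1)@(19, 3): e=[-4,160,20] → .
    (5,2)@(11, 5): e=[88,88,0] → X  [on edge]
    (6,2)@(13, 5): e=[68,96,12] → X
    (7,2)@(15, 5): e=[48,104,24] → X
    (9,2)@(19, 5): e=[8,120,48] → X
    (10,2)@(21, 5): e=[-12,128,60] → .
    (3,3)@(7, 7): e=[140,32,4] → X
    (4,3)@(9, 7): e=[120,40,16] → X
    (10,3)@(21, 7): e=[0,88,88] → X  [on edge]
    (11,3)@(23, 7): e=[-20,96,100] → .
    (3,4)@(7, 9): e=[152,-8,32] → .
    (4,4)@(9, 9): e=[132,0,44] → X  [on edge]
    (9,5)@(19, 11): e=[44,0,132] → X  [on edge]
  covered (24 px):
    . . . . . . . . . . . .
    . . . . . . . . X . . .
    . . . . . X X X X X . .
    . . . X X X X X X X X .
    . . . . X X X X X X X .
    . . . . . . . . . X X X
    . . . . . . . . . . . .
    . . . . . . . . . . . .
    . . . . . . . . . . . .

Final: 62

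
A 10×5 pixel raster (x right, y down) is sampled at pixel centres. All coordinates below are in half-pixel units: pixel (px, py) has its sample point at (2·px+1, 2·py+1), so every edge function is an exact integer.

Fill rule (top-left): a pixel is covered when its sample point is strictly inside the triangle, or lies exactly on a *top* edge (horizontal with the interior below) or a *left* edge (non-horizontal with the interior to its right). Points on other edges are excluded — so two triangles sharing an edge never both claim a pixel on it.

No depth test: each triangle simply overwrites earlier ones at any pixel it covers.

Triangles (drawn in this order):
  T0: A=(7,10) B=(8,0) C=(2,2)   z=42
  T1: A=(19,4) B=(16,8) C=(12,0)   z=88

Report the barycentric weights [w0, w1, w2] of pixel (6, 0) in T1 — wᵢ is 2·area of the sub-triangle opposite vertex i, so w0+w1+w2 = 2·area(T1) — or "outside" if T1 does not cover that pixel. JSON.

T0:
  2·area = 58  (B↔C swapped to make it positive)
  edge (7, 10)→(2, 2): d=(-5,-8) top-left  bias=+0
  edge (2, 2)→(8, 0): d=(6,-2) top-left  bias=+0
  edge (8, 0)→(7, 10): d=(-1,10) right/bottom  bias=-1
    (2,0)@(5, 1): e=[29,0,29] → █  [on edge]
    (3,0)@(7, 1): e=[45,4,9] → █
    (4,0)@(9, 1): e=[61,8,-11] → ·
    (1,1)@(3, 3): e=[3,8,47] → █
    (4,1)@(9, 3): e=[51,20,-13] → ·
    (1,2)@(3, 5): e=[-7,20,45] → ·
    (2,2)@(5, 5): e=[9,24,25] → █
    (4,2)@(9, 5): e=[41,32,-15] → ·
    (2,3)@(5, 7): e=[-1,36,23] → ·
    (3,3)@(7, 7): e=[15,40,3] → █
    (4,3)@(9, 7): e=[31,44,-17] → ·
    (3,4)@(7, 9): e=[5,52,1] → █
  covered (9 px):
    · · █ █ · · · · · ·
    · █ █ █ · · · · · ·
    · · █ █ · · · · · ·
    · · · █ · · · · · ·
    · · · █ · · · · · ·
T1:
  2·area = 40
  edge (19, 4)→(16, 8): d=(-3,4) right/bottom  bias=-1
  edge (16, 8)→(12, 0): d=(-4,-8) top-left  bias=+0
  edge (12, 0)→(19, 4): d=(7,4) right/bottom  bias=-1
    (6,0)@(13, 1): e=[33,4,3] → █
    (7,0)@(15, 1): e=[25,20,-5] → ·
    (6,1)@(13, 3): e=[27,-4,17] → ·
    (7,1)@(15, 3): e=[19,12,9] → █
    (8,1)@(17, 3): e=[11,28,1] → █
    (9,1)@(19, 3): e=[3,44,-7] → ·
    (7,2)@(15, 5): e=[13,4,23] → █
    (9,2)@(19, 5): e=[-3,36,7] → ·
    (7,3)@(15, 7): e=[7,-4,37] → ·
    (8,3)@(17, 7): e=[-1,12,29] → ·
  covered (5 px):
    · · · · · · █ · · ·
    · · · · · · · █ █ ·
    · · · · · · · █ █ ·
    · · · · · · · · · ·
    · · · · · · · · · ·

Result: [4,3,33]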